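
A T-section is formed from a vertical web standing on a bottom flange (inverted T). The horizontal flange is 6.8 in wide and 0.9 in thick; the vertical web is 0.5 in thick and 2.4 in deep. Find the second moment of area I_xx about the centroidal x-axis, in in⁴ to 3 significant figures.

I_xx ≈ 3.72 in⁴

Split into non-overlapping primitives; take the origin at the lower-left of the bounding box.
Flange: 6.8 × 0.9, A = 6.12 in², y = 0.45 in, Ī = 0.4131 in⁴.
Web: 0.5 × 2.4, A = 1.2 in², y = 2.1 in, Ī = 0.576 in⁴.
Centroid: ȳ = ΣA·y / ΣA = 0.72049 in.
Transfer each piece to the centroidal x-axis using Ī + A·d² with d = y − 0.72049:
  flange: d = -0.27049 in → contributes +0.86087 in⁴
  web: d = 1.3795 in → contributes +2.8597 in⁴
Total I = 3.7205 in⁴.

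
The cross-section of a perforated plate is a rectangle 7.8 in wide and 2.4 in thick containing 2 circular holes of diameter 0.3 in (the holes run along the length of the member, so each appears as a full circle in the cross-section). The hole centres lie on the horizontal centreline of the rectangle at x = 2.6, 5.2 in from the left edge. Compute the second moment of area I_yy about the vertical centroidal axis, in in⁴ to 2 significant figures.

Treat the section as a set of non-overlapping primitives; coordinates are from the bounding-box lower-left.
Plate: 7.8 × 2.4, A = 18.72 in², x = 3.9 in, Ī = 94.91 in⁴.
Hole 1 (subtracted): ⌀0.3, A = 0.07069 in², x = 2.6 in, Ī = 0.0003976 in⁴.
Hole 2 (subtracted): ⌀0.3, A = 0.07069 in², x = 5.2 in, Ī = 0.0003976 in⁴.
By symmetry the centroid is at mid-width, x̄ = 3.9 in.
Transfer each piece to the vertical centroidal axis using Ī + A·d² with d = x − 3.9:
  plate: d = 0 in → contributes +94.91 in⁴
  hole 1: d = -1.3 in → contributes −0.1199 in⁴
  hole 2: d = 1.3 in → contributes −0.1199 in⁴
Total I = 94.67 in⁴.

I_yy ≈ 95 in⁴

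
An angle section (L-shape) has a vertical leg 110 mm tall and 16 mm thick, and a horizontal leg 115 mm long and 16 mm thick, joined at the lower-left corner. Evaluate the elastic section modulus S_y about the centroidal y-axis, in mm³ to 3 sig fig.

Split into non-overlapping primitives; take the origin at the lower-left of the bounding box.
Vertical leg: 16 × 110, A = 1 760 mm², x = 8 mm, Ī = 37 547 mm⁴.
Horizontal leg (remainder): 99 × 16, A = 1 584 mm², x = 65.5 mm, Ī = 1 293 732 mm⁴.
Centroid: x̄ = ΣA·x / ΣA = 35.237 mm.
Transfer each piece to the centroidal y-axis using Ī + A·d² with d = x − 35.237:
  vertical leg: d = -27.237 mm → contributes +1 343 195 mm⁴
  horizontal leg (remainder): d = 30.263 mm → contributes +2 744 452 mm⁴
Total I = 4 087 647 mm⁴.
Extreme fibre distance c = 79.763 mm; S = I/c = 51 247 mm³.

S_y ≈ 5.12 × 10⁴ mm³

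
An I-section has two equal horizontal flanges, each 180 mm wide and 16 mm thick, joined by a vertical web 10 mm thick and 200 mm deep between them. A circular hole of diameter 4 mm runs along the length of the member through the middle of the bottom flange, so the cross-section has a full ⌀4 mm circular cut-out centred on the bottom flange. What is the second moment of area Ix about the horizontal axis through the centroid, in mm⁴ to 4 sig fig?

Decompose the section into non-overlapping parts with the origin at the bottom-left of its bounding rectangle.
Bottom flange: 180 × 16, A = 2 880 mm², y = 8 mm, Ī = 61 440 mm⁴.
Web: 10 × 200, A = 2 000 mm², y = 116 mm, Ī = 6 666 667 mm⁴.
Top flange: 180 × 16, A = 2 880 mm², y = 224 mm, Ī = 61 440 mm⁴.
Hole (subtracted): ⌀4, A = 12.5664 mm², y = 8 mm, Ī = 12.5664 mm⁴.
Centroid: ȳ = ΣA·y / ΣA = 116.175 mm.
Transfer each piece to the horizontal axis through the centroid using Ī + A·d² with d = y − 116.175:
  bottom flange: d = -108.175 mm → contributes +33 762 822 mm⁴
  web: d = -0.175176 mm → contributes +6 666 728 mm⁴
  top flange: d = 107.825 mm → contributes +33 544 875 mm⁴
  hole: d = -108.175 mm → contributes −147 063 mm⁴
Total I = 73 827 362 mm⁴.

Ix ≈ 7.383 × 10⁷ mm⁴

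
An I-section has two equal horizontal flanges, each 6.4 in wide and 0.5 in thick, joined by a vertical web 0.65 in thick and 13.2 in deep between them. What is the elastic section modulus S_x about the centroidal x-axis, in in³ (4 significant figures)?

S_x ≈ 59.86 in³

Split into non-overlapping primitives; take the origin at the lower-left of the bounding box.
Bottom flange: 6.4 × 0.5, A = 3.2 in², y = 0.25 in, Ī = 0.0666667 in⁴.
Web: 0.65 × 13.2, A = 8.58 in², y = 7.1 in, Ī = 124.582 in⁴.
Top flange: 6.4 × 0.5, A = 3.2 in², y = 13.95 in, Ī = 0.0666667 in⁴.
By symmetry the centroid is at mid-height, ȳ = 7.1 in.
Transfer each piece to the centroidal x-axis using Ī + A·d² with d = y − 7.1:
  bottom flange: d = -6.85 in → contributes +150.219 in⁴
  web: d = 0 in → contributes +124.582 in⁴
  top flange: d = 6.85 in → contributes +150.219 in⁴
Total I = 425.019 in⁴.
Extreme fibre distance c = 7.1 in; S = I/c = 59.8618 in³.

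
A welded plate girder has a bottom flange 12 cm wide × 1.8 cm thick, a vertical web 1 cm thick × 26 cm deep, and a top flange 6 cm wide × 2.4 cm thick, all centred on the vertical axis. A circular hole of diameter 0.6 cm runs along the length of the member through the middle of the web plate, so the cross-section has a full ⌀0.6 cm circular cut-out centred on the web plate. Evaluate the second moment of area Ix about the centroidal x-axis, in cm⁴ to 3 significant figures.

Ix ≈ 8410 cm⁴

Split into non-overlapping primitives; take the origin at the lower-left of the bounding box.
Bottom plate: 12 × 1.8, A = 21.6 cm², y = 0.9 cm, Ī = 5.832 cm⁴.
Web plate: 1 × 26, A = 26 cm², y = 14.8 cm, Ī = 1464.7 cm⁴.
Top plate: 6 × 2.4, A = 14.4 cm², y = 29 cm, Ī = 6.912 cm⁴.
Hole (subtracted): ⌀0.6, A = 0.28274 cm², y = 14.8 cm, Ī = 0.0063617 cm⁴.
Centroid: ȳ = ΣA·y / ΣA = 13.248 cm.
Transfer each piece to the centroidal x-axis using Ī + A·d² with d = y − 13.248:
  bottom plate: d = -12.348 cm → contributes +3299.5 cm⁴
  web plate: d = 1.5516 cm → contributes +1527.3 cm⁴
  top plate: d = 15.752 cm → contributes +3579.7 cm⁴
  hole: d = 1.5516 cm → contributes −0.68705 cm⁴
Total I = 8405.8 cm⁴.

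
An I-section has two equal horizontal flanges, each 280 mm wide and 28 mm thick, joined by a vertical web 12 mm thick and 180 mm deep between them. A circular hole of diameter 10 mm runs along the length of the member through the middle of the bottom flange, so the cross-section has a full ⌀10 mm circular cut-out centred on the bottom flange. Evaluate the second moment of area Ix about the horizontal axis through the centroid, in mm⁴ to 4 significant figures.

Break the section into simple shapes (no overlaps), measuring from the bottom-left corner of the bounding box.
Bottom flange: 280 × 28, A = 7 840 mm², y = 14 mm, Ī = 512 213 mm⁴.
Web: 12 × 180, A = 2 160 mm², y = 118 mm, Ī = 5 832 000 mm⁴.
Top flange: 280 × 28, A = 7 840 mm², y = 222 mm, Ī = 512 213 mm⁴.
Hole (subtracted): ⌀10, A = 78.5398 mm², y = 14 mm, Ī = 490.874 mm⁴.
Centroid: ȳ = ΣA·y / ΣA = 118.46 mm.
Transfer each piece to the horizontal axis through the centroid using Ī + A·d² with d = y − 118.46:
  bottom flange: d = -104.46 mm → contributes +86 061 247 mm⁴
  web: d = -0.45988 mm → contributes +5 832 457 mm⁴
  top flange: d = 103.54 mm → contributes +84 561 376 mm⁴
  hole: d = -104.46 mm → contributes −857 507 mm⁴
Total I = 175 597 573 mm⁴.

Ix ≈ 1.756 × 10⁸ mm⁴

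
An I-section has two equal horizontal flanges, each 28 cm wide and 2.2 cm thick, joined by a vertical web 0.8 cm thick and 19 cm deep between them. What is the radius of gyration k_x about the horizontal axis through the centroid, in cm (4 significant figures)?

Treat the section as a set of non-overlapping primitives; coordinates are from the bounding-box lower-left.
Bottom flange: 28 × 2.2, A = 61.6 cm², y = 1.1 cm, Ī = 24.8453 cm⁴.
Web: 0.8 × 19, A = 15.2 cm², y = 11.7 cm, Ī = 457.267 cm⁴.
Top flange: 28 × 2.2, A = 61.6 cm², y = 22.3 cm, Ī = 24.8453 cm⁴.
By symmetry the centroid is at mid-height, ȳ = 11.7 cm.
Transfer each piece to the horizontal axis through the centroid using Ī + A·d² with d = y − 11.7:
  bottom flange: d = -10.6 cm → contributes +6946.22 cm⁴
  web: d = 0 cm → contributes +457.267 cm⁴
  top flange: d = 10.6 cm → contributes +6946.22 cm⁴
Total I = 14349.7 cm⁴.
Radius of gyration: k = √(I/A) = √(14349.7 / 138.4) = 10.1825 cm.

k_x ≈ 10.18 cm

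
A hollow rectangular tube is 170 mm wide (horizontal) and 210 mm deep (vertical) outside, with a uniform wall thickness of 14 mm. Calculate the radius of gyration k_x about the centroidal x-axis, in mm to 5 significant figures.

Decompose the section into non-overlapping parts with the origin at the bottom-left of its bounding rectangle.
Outer rectangle: 170 × 210, A = 35 700 mm², y = 105 mm, Ī = 131 197 500 mm⁴.
Inner void (subtracted): 142 × 182, A = 25 844 mm², y = 105 mm, Ī = 71 338 055 mm⁴.
By symmetry the centroid is at mid-height, ȳ = 105 mm.
All pieces are centred on the centroidal x-axis, so I = ΣĪ (holes subtracted) = 59 859 445 mm⁴.
Radius of gyration: k = √(I/A) = √(59 859 445 / 9 856) = 77.93203 mm.

k_x ≈ 77.932 mm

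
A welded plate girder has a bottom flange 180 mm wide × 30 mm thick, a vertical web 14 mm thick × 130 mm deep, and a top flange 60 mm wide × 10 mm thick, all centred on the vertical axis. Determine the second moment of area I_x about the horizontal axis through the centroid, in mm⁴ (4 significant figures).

I_x ≈ 2.102 × 10⁷ mm⁴

Decompose the section into non-overlapping parts with the origin at the bottom-left of its bounding rectangle.
Bottom plate: 180 × 30, A = 5 400 mm², y = 15 mm, Ī = 405 000 mm⁴.
Web plate: 14 × 130, A = 1 820 mm², y = 95 mm, Ī = 2 563 167 mm⁴.
Top plate: 60 × 10, A = 600 mm², y = 165 mm, Ī = 5 000 mm⁴.
Centroid: ȳ = ΣA·y / ΣA = 45.1279 mm.
Transfer each piece to the horizontal axis through the centroid using Ī + A·d² with d = y − 45.1279:
  bottom plate: d = -30.1279 mm → contributes +5 306 521 mm⁴
  web plate: d = 49.8721 mm → contributes +7 089 923 mm⁴
  top plate: d = 119.872 mm → contributes +8 626 595 mm⁴
Total I = 21 023 039 mm⁴.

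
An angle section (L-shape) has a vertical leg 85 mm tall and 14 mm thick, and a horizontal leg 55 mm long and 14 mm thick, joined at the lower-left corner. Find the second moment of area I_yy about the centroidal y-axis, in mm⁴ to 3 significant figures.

Split into non-overlapping primitives; take the origin at the lower-left of the bounding box.
Vertical leg: 14 × 85, A = 1 190 mm², x = 7 mm, Ī = 19 437 mm⁴.
Horizontal leg (remainder): 41 × 14, A = 574 mm², x = 34.5 mm, Ī = 80 408 mm⁴.
Centroid: x̄ = ΣA·x / ΣA = 15.948 mm.
Transfer each piece to the centroidal y-axis using Ī + A·d² with d = x − 15.948:
  vertical leg: d = -8.9484 mm → contributes +114 725 mm⁴
  horizontal leg (remainder): d = 18.552 mm → contributes +277 956 mm⁴
Total I = 392 681 mm⁴.

I_yy ≈ 3.93 × 10⁵ mm⁴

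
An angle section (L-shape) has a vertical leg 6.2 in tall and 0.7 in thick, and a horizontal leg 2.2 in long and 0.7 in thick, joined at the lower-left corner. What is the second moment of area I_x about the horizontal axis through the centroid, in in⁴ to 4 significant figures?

Decompose the section into non-overlapping parts with the origin at the bottom-left of its bounding rectangle.
Vertical leg: 0.7 × 6.2, A = 4.34 in², y = 3.1 in, Ī = 13.9025 in⁴.
Horizontal leg (remainder): 1.5 × 0.7, A = 1.05 in², y = 0.35 in, Ī = 0.042875 in⁴.
Centroid: ȳ = ΣA·y / ΣA = 2.56429 in.
Transfer each piece to the horizontal axis through the centroid using Ī + A·d² with d = y − 2.56429:
  vertical leg: d = 0.535714 in → contributes +15.148 in⁴
  horizontal leg (remainder): d = -2.21429 in → contributes +5.19109 in⁴
Total I = 20.3391 in⁴.

I_x ≈ 20.34 in⁴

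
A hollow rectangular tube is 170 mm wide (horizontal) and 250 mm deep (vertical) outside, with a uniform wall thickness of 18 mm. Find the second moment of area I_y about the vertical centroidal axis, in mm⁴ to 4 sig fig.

Treat the section as a set of non-overlapping primitives; coordinates are from the bounding-box lower-left.
Outer rectangle: 170 × 250, A = 42 500 mm², x = 85 mm, Ī = 102 354 167 mm⁴.
Inner void (subtracted): 134 × 214, A = 28 676 mm², x = 85 mm, Ī = 42 908 855 mm⁴.
By symmetry the centroid is at mid-width, x̄ = 85 mm.
All pieces are centred on the vertical centroidal axis, so I = ΣĪ (holes subtracted) = 59 445 312 mm⁴.

I_y ≈ 5.945 × 10⁷ mm⁴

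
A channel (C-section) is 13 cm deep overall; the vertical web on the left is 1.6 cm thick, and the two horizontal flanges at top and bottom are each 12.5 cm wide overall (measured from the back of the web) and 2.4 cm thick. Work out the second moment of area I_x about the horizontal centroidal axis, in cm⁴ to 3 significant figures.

I_x ≈ 1790 cm⁴

Treat the section as a set of non-overlapping primitives; coordinates are from the bounding-box lower-left.
Web: 1.6 × 13, A = 20.8 cm², y = 6.5 cm, Ī = 292.93 cm⁴.
Top flange (beyond web): 10.9 × 2.4, A = 26.16 cm², y = 11.8 cm, Ī = 12.557 cm⁴.
Bottom flange (beyond web): 10.9 × 2.4, A = 26.16 cm², y = 1.2 cm, Ī = 12.557 cm⁴.
By symmetry the centroid is at mid-height, ȳ = 6.5 cm.
Transfer each piece to the horizontal centroidal axis using Ī + A·d² with d = y − 6.5:
  web: d = 0 cm → contributes +292.93 cm⁴
  top flange (beyond web): d = 5.3 cm → contributes +747.39 cm⁴
  bottom flange (beyond web): d = -5.3 cm → contributes +747.39 cm⁴
Total I = 1787.7 cm⁴.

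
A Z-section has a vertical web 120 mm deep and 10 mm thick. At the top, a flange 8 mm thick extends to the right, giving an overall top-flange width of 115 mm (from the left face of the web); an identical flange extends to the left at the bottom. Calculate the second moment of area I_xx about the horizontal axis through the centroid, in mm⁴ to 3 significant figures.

Break the section into simple shapes (no overlaps), measuring from the bottom-left corner of the bounding box.
Web: 10 × 120, A = 1 200 mm², y = 60 mm, Ī = 1 440 000 mm⁴.
Top flange (beyond web): 105 × 8, A = 840 mm², y = 116 mm, Ī = 4 480 mm⁴.
Bottom flange (beyond web): 105 × 8, A = 840 mm², y = 4 mm, Ī = 4 480 mm⁴.
Centroid: ȳ = ΣA·y / ΣA = 60 mm.
Transfer each piece to the horizontal axis through the centroid using Ī + A·d² with d = y − 60:
  web: d = 0 mm → contributes +1 440 000 mm⁴
  top flange (beyond web): d = 56 mm → contributes +2 638 720 mm⁴
  bottom flange (beyond web): d = -56 mm → contributes +2 638 720 mm⁴
Total I = 6 717 440 mm⁴.

I_xx ≈ 6.72 × 10⁶ mm⁴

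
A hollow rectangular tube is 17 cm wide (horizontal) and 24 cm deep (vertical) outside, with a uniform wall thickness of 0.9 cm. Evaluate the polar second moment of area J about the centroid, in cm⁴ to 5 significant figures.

Break the section into simple shapes (no overlaps), measuring from the bottom-left corner of the bounding box.
Outer rectangle: 17 × 24, A = 408 cm², y = 12 cm, Ī = 19 584 cm⁴.
Inner void (subtracted): 15.2 × 22.2, A = 337.44 cm², y = 12 cm, Ī = 13858.66 cm⁴.
By symmetry the centroid is at mid-height, ȳ = 12 cm.
All pieces are centred on the centroidal x-axis, so I = ΣĪ (holes subtracted) = 5725.339 cm⁴.
Repeating about the centroidal y-axis gives I_y = 3329.155 cm⁴.
Polar second moment: J = I_x + I_y = 9054.494 cm⁴.

J ≈ 9054.5 cm⁴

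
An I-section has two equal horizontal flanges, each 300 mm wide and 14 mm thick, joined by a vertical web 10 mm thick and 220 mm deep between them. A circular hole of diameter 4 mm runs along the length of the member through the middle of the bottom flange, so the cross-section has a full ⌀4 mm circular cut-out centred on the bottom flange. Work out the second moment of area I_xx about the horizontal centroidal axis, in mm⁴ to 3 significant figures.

Decompose the section into non-overlapping parts with the origin at the bottom-left of its bounding rectangle.
Bottom flange: 300 × 14, A = 4 200 mm², y = 7 mm, Ī = 68 600 mm⁴.
Web: 10 × 220, A = 2 200 mm², y = 124 mm, Ī = 8 873 333 mm⁴.
Top flange: 300 × 14, A = 4 200 mm², y = 241 mm, Ī = 68 600 mm⁴.
Hole (subtracted): ⌀4, A = 12.566 mm², y = 7 mm, Ī = 12.566 mm⁴.
Centroid: ȳ = ΣA·y / ΣA = 124.14 mm.
Transfer each piece to the horizontal centroidal axis using Ī + A·d² with d = y − 124.14:
  bottom flange: d = -117.14 mm → contributes +57 698 961 mm⁴
  web: d = -0.13887 mm → contributes +8 873 376 mm⁴
  top flange: d = 116.86 mm → contributes +57 426 001 mm⁴
  hole: d = -117.14 mm → contributes −172 442 mm⁴
Total I = 123 825 896 mm⁴.

I_xx ≈ 1.24 × 10⁸ mm⁴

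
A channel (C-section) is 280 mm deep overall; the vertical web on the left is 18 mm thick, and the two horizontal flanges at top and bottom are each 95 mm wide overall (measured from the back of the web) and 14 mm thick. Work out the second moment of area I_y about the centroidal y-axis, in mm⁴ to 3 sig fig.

I_y ≈ 4.61 × 10⁶ mm⁴

Break the section into simple shapes (no overlaps), measuring from the bottom-left corner of the bounding box.
Web: 18 × 280, A = 5 040 mm², x = 9 mm, Ī = 136 080 mm⁴.
Top flange (beyond web): 77 × 14, A = 1 078 mm², x = 56.5 mm, Ī = 532 622 mm⁴.
Bottom flange (beyond web): 77 × 14, A = 1 078 mm², x = 56.5 mm, Ī = 532 622 mm⁴.
Centroid: x̄ = ΣA·x / ΣA = 23.232 mm.
Transfer each piece to the centroidal y-axis using Ī + A·d² with d = x − 23.232:
  web: d = -14.232 mm → contributes +1 156 862 mm⁴
  top flange (beyond web): d = 33.268 mm → contributes +1 725 744 mm⁴
  bottom flange (beyond web): d = 33.268 mm → contributes +1 725 744 mm⁴
Total I = 4 608 349 mm⁴.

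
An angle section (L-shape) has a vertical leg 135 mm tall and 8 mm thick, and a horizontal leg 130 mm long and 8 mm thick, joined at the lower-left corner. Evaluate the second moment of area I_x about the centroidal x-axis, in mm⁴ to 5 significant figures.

Break the section into simple shapes (no overlaps), measuring from the bottom-left corner of the bounding box.
Vertical leg: 8 × 135, A = 1 080 mm², y = 67.5 mm, Ī = 1 640 250 mm⁴.
Horizontal leg (remainder): 122 × 8, A = 976 mm², y = 4 mm, Ī = 5205.333 mm⁴.
Centroid: ȳ = ΣA·y / ΣA = 37.35603 mm.
Transfer each piece to the centroidal x-axis using Ī + A·d² with d = y − 37.35603:
  vertical leg: d = 30.14397 mm → contributes +2 621 602 mm⁴
  horizontal leg (remainder): d = -33.35603 mm → contributes +1 091 127 mm⁴
Total I = 3 712 729 mm⁴.

I_x ≈ 3.7127 × 10⁶ mm⁴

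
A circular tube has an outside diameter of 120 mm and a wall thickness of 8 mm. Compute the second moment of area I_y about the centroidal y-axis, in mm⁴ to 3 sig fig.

I_y ≈ 4.44 × 10⁶ mm⁴

Break the section into simple shapes (no overlaps), measuring from the bottom-left corner of the bounding box.
Outer circle: ⌀120, A = 11 310 mm², x = 60 mm, Ī = 10 178 760 mm⁴.
Bore (subtracted): ⌀104, A = 8494.9 mm², x = 60 mm, Ī = 5 742 530 mm⁴.
By symmetry the centroid is at mid-width, x̄ = 60 mm.
All pieces are centred on the centroidal y-axis, so I = ΣĪ (holes subtracted) = 4 436 230 mm⁴.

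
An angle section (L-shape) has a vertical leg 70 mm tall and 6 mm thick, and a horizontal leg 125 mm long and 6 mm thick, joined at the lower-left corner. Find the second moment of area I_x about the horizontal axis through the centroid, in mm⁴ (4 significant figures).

Decompose the section into non-overlapping parts with the origin at the bottom-left of its bounding rectangle.
Vertical leg: 6 × 70, A = 420 mm², y = 35 mm, Ī = 171 500 mm⁴.
Horizontal leg (remainder): 119 × 6, A = 714 mm², y = 3 mm, Ī = 2 142 mm⁴.
Centroid: ȳ = ΣA·y / ΣA = 14.8519 mm.
Transfer each piece to the horizontal axis through the centroid using Ī + A·d² with d = y − 14.8519:
  vertical leg: d = 20.1481 mm → contributes +341 998 mm⁴
  horizontal leg (remainder): d = -11.8519 mm → contributes +102 435 mm⁴
Total I = 444 433 mm⁴.

I_x ≈ 4.444 × 10⁵ mm⁴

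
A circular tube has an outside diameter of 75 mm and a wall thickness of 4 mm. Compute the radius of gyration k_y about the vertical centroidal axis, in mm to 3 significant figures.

k_y ≈ 25.1 mm

Decompose the section into non-overlapping parts with the origin at the bottom-left of its bounding rectangle.
Outer circle: ⌀75, A = 4417.9 mm², x = 37.5 mm, Ī = 1 553 156 mm⁴.
Bore (subtracted): ⌀67, A = 3525.7 mm², x = 37.5 mm, Ī = 989 166 mm⁴.
By symmetry the centroid is at mid-width, x̄ = 37.5 mm.
All pieces are centred on the vertical centroidal axis, so I = ΣĪ (holes subtracted) = 563 990 mm⁴.
Radius of gyration: k = √(I/A) = √(563 990 / 892.21) = 25.142 mm.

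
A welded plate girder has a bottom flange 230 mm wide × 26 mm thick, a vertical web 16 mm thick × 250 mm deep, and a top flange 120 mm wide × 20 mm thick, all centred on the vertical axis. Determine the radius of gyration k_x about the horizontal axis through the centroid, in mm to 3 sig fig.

Break the section into simple shapes (no overlaps), measuring from the bottom-left corner of the bounding box.
Bottom plate: 230 × 26, A = 5 980 mm², y = 13 mm, Ī = 336 873 mm⁴.
Web plate: 16 × 250, A = 4 000 mm², y = 151 mm, Ī = 20 833 333 mm⁴.
Top plate: 120 × 20, A = 2 400 mm², y = 286 mm, Ī = 80 000 mm⁴.
Centroid: ȳ = ΣA·y / ΣA = 110.51 mm.
Transfer each piece to the horizontal axis through the centroid using Ī + A·d² with d = y − 110.51:
  bottom plate: d = -97.512 mm → contributes +57 198 378 mm⁴
  web plate: d = 40.488 mm → contributes +27 390 408 mm⁴
  top plate: d = 175.49 mm → contributes +73 990 394 mm⁴
Total I = 158 579 180 mm⁴.
Radius of gyration: k = √(I/A) = √(158 579 180 / 12 380) = 113.18 mm.

k_x ≈ 113 mm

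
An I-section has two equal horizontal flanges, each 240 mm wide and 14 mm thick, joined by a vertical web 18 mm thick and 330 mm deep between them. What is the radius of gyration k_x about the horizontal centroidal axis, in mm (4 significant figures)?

k_x ≈ 141.3 mm

Split into non-overlapping primitives; take the origin at the lower-left of the bounding box.
Bottom flange: 240 × 14, A = 3 360 mm², y = 7 mm, Ī = 54 880 mm⁴.
Web: 18 × 330, A = 5 940 mm², y = 179 mm, Ī = 53 905 500 mm⁴.
Top flange: 240 × 14, A = 3 360 mm², y = 351 mm, Ī = 54 880 mm⁴.
By symmetry the centroid is at mid-height, ȳ = 179 mm.
Transfer each piece to the horizontal centroidal axis using Ī + A·d² with d = y − 179:
  bottom flange: d = -172 mm → contributes +99 457 120 mm⁴
  web: d = 0 mm → contributes +53 905 500 mm⁴
  top flange: d = 172 mm → contributes +99 457 120 mm⁴
Total I = 252 819 740 mm⁴.
Radius of gyration: k = √(I/A) = √(252 819 740 / 12 660) = 141.315 mm.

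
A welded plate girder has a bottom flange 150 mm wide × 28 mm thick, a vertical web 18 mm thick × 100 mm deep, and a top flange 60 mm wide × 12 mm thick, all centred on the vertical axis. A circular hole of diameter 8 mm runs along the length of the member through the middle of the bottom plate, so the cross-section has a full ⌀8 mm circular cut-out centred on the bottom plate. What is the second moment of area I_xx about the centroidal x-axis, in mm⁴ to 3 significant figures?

I_xx ≈ 1.34 × 10⁷ mm⁴

Split into non-overlapping primitives; take the origin at the lower-left of the bounding box.
Bottom plate: 150 × 28, A = 4 200 mm², y = 14 mm, Ī = 274 400 mm⁴.
Web plate: 18 × 100, A = 1 800 mm², y = 78 mm, Ī = 1 500 000 mm⁴.
Top plate: 60 × 12, A = 720 mm², y = 134 mm, Ī = 8 640 mm⁴.
Hole (subtracted): ⌀8, A = 50.265 mm², y = 14 mm, Ī = 201.06 mm⁴.
Centroid: ȳ = ΣA·y / ΣA = 44.226 mm.
Transfer each piece to the centroidal x-axis using Ī + A·d² with d = y − 44.226:
  bottom plate: d = -30.226 mm → contributes +4 111 590 mm⁴
  web plate: d = 33.774 mm → contributes +3 553 219 mm⁴
  top plate: d = 89.774 mm → contributes +5 811 375 mm⁴
  hole: d = -30.226 mm → contributes −46 124 mm⁴
Total I = 13 430 059 mm⁴.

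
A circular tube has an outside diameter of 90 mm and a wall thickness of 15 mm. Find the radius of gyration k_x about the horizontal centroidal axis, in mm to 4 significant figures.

k_x ≈ 27.04 mm

Treat the section as a set of non-overlapping primitives; coordinates are from the bounding-box lower-left.
Outer circle: ⌀90, A = 6361.73 mm², y = 45 mm, Ī = 3 220 623 mm⁴.
Bore (subtracted): ⌀60, A = 2827.43 mm², y = 45 mm, Ī = 636 173 mm⁴.
By symmetry the centroid is at mid-height, ȳ = 45 mm.
All pieces are centred on the horizontal centroidal axis, so I = ΣĪ (holes subtracted) = 2 584 451 mm⁴.
Radius of gyration: k = √(I/A) = √(2 584 451 / 3534.29) = 27.0416 mm.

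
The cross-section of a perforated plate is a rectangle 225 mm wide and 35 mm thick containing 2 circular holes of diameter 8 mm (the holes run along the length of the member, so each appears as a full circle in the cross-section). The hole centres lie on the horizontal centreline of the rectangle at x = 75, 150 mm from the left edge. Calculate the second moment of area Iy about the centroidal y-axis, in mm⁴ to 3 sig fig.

Iy ≈ 3.31 × 10⁷ mm⁴

Split into non-overlapping primitives; take the origin at the lower-left of the bounding box.
Plate: 225 × 35, A = 7 875 mm², x = 112.5 mm, Ī = 33 222 656 mm⁴.
Hole 1 (subtracted): ⌀8, A = 50.265 mm², x = 75 mm, Ī = 201.06 mm⁴.
Hole 2 (subtracted): ⌀8, A = 50.265 mm², x = 150 mm, Ī = 201.06 mm⁴.
By symmetry the centroid is at mid-width, x̄ = 112.5 mm.
Transfer each piece to the centroidal y-axis using Ī + A·d² with d = x − 112.5:
  plate: d = 0 mm → contributes +33 222 656 mm⁴
  hole 1: d = -37.5 mm → contributes −70 887 mm⁴
  hole 2: d = 37.5 mm → contributes −70 887 mm⁴
Total I = 33 080 882 mm⁴.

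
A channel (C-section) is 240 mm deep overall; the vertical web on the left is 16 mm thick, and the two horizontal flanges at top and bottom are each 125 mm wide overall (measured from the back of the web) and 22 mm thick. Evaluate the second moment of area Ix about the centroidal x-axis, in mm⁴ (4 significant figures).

Decompose the section into non-overlapping parts with the origin at the bottom-left of its bounding rectangle.
Web: 16 × 240, A = 3 840 mm², y = 120 mm, Ī = 18 432 000 mm⁴.
Top flange (beyond web): 109 × 22, A = 2 398 mm², y = 229 mm, Ī = 96719.3 mm⁴.
Bottom flange (beyond web): 109 × 22, A = 2 398 mm², y = 11 mm, Ī = 96719.3 mm⁴.
By symmetry the centroid is at mid-height, ȳ = 120 mm.
Transfer each piece to the centroidal x-axis using Ī + A·d² with d = y − 120:
  web: d = 0 mm → contributes +18 432 000 mm⁴
  top flange (beyond web): d = 109 mm → contributes +28 587 357 mm⁴
  bottom flange (beyond web): d = -109 mm → contributes +28 587 357 mm⁴
Total I = 75 606 715 mm⁴.

Ix ≈ 7.561 × 10⁷ mm⁴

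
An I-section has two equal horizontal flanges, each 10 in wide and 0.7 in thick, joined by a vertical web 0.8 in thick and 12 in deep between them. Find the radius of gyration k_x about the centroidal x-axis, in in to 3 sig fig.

Treat the section as a set of non-overlapping primitives; coordinates are from the bounding-box lower-left.
Bottom flange: 10 × 0.7, A = 7 in², y = 0.35 in, Ī = 0.28583 in⁴.
Web: 0.8 × 12, A = 9.6 in², y = 6.7 in, Ī = 115.2 in⁴.
Top flange: 10 × 0.7, A = 7 in², y = 13.05 in, Ī = 0.28583 in⁴.
By symmetry the centroid is at mid-height, ȳ = 6.7 in.
Transfer each piece to the centroidal x-axis using Ī + A·d² with d = y − 6.7:
  bottom flange: d = -6.35 in → contributes +282.54 in⁴
  web: d = 0 in → contributes +115.2 in⁴
  top flange: d = 6.35 in → contributes +282.54 in⁴
Total I = 680.29 in⁴.
Radius of gyration: k = √(I/A) = √(680.29 / 23.6) = 5.369 in.

k_x ≈ 5.37 in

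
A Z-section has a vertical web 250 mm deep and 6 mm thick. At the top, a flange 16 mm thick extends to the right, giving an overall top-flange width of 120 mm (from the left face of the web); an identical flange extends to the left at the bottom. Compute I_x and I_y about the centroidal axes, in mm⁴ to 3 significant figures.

I_x ≈ 5.78 × 10⁷ mm⁴, I_y ≈ 1.71 × 10⁷ mm⁴

Treat the section as a set of non-overlapping primitives; coordinates are from the bounding-box lower-left.
Web: 6 × 250, A = 1 500 mm², y = 125 mm, Ī = 7 812 500 mm⁴.
Top flange (beyond web): 114 × 16, A = 1 824 mm², y = 242 mm, Ī = 38 912 mm⁴.
Bottom flange (beyond web): 114 × 16, A = 1 824 mm², y = 8 mm, Ī = 38 912 mm⁴.
Centroid: ȳ = ΣA·y / ΣA = 125 mm.
Transfer each piece to the centroidal x-axis using Ī + A·d² with d = y − 125:
  web: d = 0 mm → contributes +7 812 500 mm⁴
  top flange (beyond web): d = 117 mm → contributes +25 007 648 mm⁴
  bottom flange (beyond web): d = -117 mm → contributes +25 007 648 mm⁴
Total I = 57 827 796 mm⁴.
For the y-axis: x̄ = 117 mm.
Repeating about the centroidal y-axis gives I_y = 17 088 084 mm⁴.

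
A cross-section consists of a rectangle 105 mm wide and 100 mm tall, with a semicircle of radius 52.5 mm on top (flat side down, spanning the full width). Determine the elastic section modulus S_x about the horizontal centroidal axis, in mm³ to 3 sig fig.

Treat the section as a set of non-overlapping primitives; coordinates are from the bounding-box lower-left.
Rectangular body: 105 × 100, A = 10 500 mm², y = 50 mm, Ī = 8 750 000 mm⁴.
Semicircular cap: semicircle r = 52.5, A = 4329.5 mm², y = 122.28 mm, Ī = 833 814 mm⁴.
Centroid: ȳ = ΣA·y / ΣA = 71.103 mm.
Transfer each piece to the horizontal centroidal axis using Ī + A·d² with d = y − 71.103:
  rectangular body: d = -21.103 mm → contributes +13 425 945 mm⁴
  semicircular cap: d = 51.179 mm → contributes +12 174 002 mm⁴
Total I = 25 599 948 mm⁴.
Extreme fibre distance c = 81.397 mm; S = I/c = 314 506 mm³.

S_x ≈ 3.15 × 10⁵ mm³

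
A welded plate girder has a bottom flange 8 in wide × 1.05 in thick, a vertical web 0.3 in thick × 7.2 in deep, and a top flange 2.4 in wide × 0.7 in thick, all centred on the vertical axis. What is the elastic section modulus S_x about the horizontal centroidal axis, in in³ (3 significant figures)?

Split into non-overlapping primitives; take the origin at the lower-left of the bounding box.
Bottom plate: 8 × 1.05, A = 8.4 in², y = 0.525 in, Ī = 0.77175 in⁴.
Web plate: 0.3 × 7.2, A = 2.16 in², y = 4.65 in, Ī = 9.3312 in⁴.
Top plate: 2.4 × 0.7, A = 1.68 in², y = 8.6 in, Ī = 0.0686 in⁴.
Centroid: ȳ = ΣA·y / ΣA = 2.3613 in.
Transfer each piece to the horizontal centroidal axis using Ī + A·d² with d = y − 2.3613:
  bottom plate: d = -1.8363 in → contributes +29.096 in⁴
  web plate: d = 2.2887 in → contributes +20.646 in⁴
  top plate: d = 6.2387 in → contributes +65.457 in⁴
Total I = 115.2 in⁴.
Extreme fibre distance c = 6.5887 in; S = I/c = 17.484 in³.

S_x ≈ 17.5 in³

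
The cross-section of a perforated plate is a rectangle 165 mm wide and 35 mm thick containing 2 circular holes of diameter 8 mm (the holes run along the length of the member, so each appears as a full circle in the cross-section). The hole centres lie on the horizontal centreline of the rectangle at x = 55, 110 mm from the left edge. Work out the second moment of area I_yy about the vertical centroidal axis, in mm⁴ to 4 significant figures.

Split into non-overlapping primitives; take the origin at the lower-left of the bounding box.
Plate: 165 × 35, A = 5 775 mm², x = 82.5 mm, Ī = 13 102 031 mm⁴.
Hole 1 (subtracted): ⌀8, A = 50.2655 mm², x = 55 mm, Ī = 201.062 mm⁴.
Hole 2 (subtracted): ⌀8, A = 50.2655 mm², x = 110 mm, Ī = 201.062 mm⁴.
By symmetry the centroid is at mid-width, x̄ = 82.5 mm.
Transfer each piece to the vertical centroidal axis using Ī + A·d² with d = x − 82.5:
  plate: d = 0 mm → contributes +13 102 031 mm⁴
  hole 1: d = -27.5 mm → contributes −38214.3 mm⁴
  hole 2: d = 27.5 mm → contributes −38214.3 mm⁴
Total I = 13 025 603 mm⁴.

I_yy ≈ 1.303 × 10⁷ mm⁴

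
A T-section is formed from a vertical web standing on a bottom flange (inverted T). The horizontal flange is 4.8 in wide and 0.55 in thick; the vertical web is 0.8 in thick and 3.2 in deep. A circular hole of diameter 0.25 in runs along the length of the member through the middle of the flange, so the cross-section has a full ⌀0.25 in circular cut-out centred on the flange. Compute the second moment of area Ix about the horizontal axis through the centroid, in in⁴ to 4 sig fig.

Ix ≈ 6.778 in⁴

Break the section into simple shapes (no overlaps), measuring from the bottom-left corner of the bounding box.
Flange: 4.8 × 0.55, A = 2.64 in², y = 0.275 in, Ī = 0.06655 in⁴.
Web: 0.8 × 3.2, A = 2.56 in², y = 2.15 in, Ī = 2.18453 in⁴.
Hole (subtracted): ⌀0.25, A = 0.0490874 in², y = 0.275 in, Ī = 0.000191748 in⁴.
Centroid: ȳ = ΣA·y / ΣA = 1.20687 in.
Transfer each piece to the horizontal axis through the centroid using Ī + A·d² with d = y − 1.20687:
  flange: d = -0.931874 in → contributes +2.3591 in⁴
  web: d = 0.943126 in → contributes +4.46162 in⁴
  hole: d = -0.931874 in → contributes −0.0428187 in⁴
Total I = 6.7779 in⁴.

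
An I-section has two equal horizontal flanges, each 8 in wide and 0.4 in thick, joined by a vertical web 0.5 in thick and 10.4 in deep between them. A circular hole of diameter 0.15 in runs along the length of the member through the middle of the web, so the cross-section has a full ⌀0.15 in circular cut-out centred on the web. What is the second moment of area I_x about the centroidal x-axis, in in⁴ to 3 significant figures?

I_x ≈ 234 in⁴

Decompose the section into non-overlapping parts with the origin at the bottom-left of its bounding rectangle.
Bottom flange: 8 × 0.4, A = 3.2 in², y = 0.2 in, Ī = 0.042667 in⁴.
Web: 0.5 × 10.4, A = 5.2 in², y = 5.6 in, Ī = 46.869 in⁴.
Top flange: 8 × 0.4, A = 3.2 in², y = 11 in, Ī = 0.042667 in⁴.
Hole (subtracted): ⌀0.15, A = 0.017671 in², y = 5.6 in, Ī = 0.00002485 in⁴.
By symmetry the centroid is at mid-height, ȳ = 5.6 in.
Transfer each piece to the centroidal x-axis using Ī + A·d² with d = y − 5.6:
  bottom flange: d = -5.4 in → contributes +93.355 in⁴
  web: d = 0 in → contributes +46.869 in⁴
  top flange: d = 5.4 in → contributes +93.355 in⁴
  hole: d = 0 in → contributes −0.00002485 in⁴
Total I = 233.58 in⁴.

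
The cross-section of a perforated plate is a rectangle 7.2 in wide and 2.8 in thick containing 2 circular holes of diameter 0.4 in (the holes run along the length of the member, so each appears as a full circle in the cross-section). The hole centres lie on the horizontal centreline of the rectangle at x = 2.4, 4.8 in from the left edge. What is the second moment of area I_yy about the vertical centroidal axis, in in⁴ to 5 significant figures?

I_yy ≈ 86.727 in⁴

Break the section into simple shapes (no overlaps), measuring from the bottom-left corner of the bounding box.
Plate: 7.2 × 2.8, A = 20.16 in², x = 3.6 in, Ī = 87.0912 in⁴.
Hole 1 (subtracted): ⌀0.4, A = 0.1256637 in², x = 2.4 in, Ī = 0.001256637 in⁴.
Hole 2 (subtracted): ⌀0.4, A = 0.1256637 in², x = 4.8 in, Ī = 0.001256637 in⁴.
By symmetry the centroid is at mid-width, x̄ = 3.6 in.
Transfer each piece to the vertical centroidal axis using Ī + A·d² with d = x − 3.6:
  plate: d = 0 in → contributes +87.0912 in⁴
  hole 1: d = -1.2 in → contributes −0.1822124 in⁴
  hole 2: d = 1.2 in → contributes −0.1822124 in⁴
Total I = 86.72678 in⁴.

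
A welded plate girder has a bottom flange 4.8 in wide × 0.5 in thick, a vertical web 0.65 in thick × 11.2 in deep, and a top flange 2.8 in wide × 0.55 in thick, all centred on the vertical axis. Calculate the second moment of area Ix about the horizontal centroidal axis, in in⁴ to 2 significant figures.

Decompose the section into non-overlapping parts with the origin at the bottom-left of its bounding rectangle.
Bottom plate: 4.8 × 0.5, A = 2.4 in², y = 0.25 in, Ī = 0.05 in⁴.
Web plate: 0.65 × 11.2, A = 7.28 in², y = 6.1 in, Ī = 76.1 in⁴.
Top plate: 2.8 × 0.55, A = 1.54 in², y = 11.98 in, Ī = 0.03882 in⁴.
Centroid: ȳ = ΣA·y / ΣA = 5.655 in.
Transfer each piece to the horizontal centroidal axis using Ī + A·d² with d = y − 5.655:
  bottom plate: d = -5.405 in → contributes +70.16 in⁴
  web plate: d = 0.445 in → contributes +77.54 in⁴
  top plate: d = 6.32 in → contributes +61.55 in⁴
Total I = 209.3 in⁴.

Ix ≈ 210 in⁴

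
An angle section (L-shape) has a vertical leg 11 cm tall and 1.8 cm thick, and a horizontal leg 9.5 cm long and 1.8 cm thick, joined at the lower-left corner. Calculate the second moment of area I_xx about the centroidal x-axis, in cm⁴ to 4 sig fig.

I_xx ≈ 375.9 cm⁴

Treat the section as a set of non-overlapping primitives; coordinates are from the bounding-box lower-left.
Vertical leg: 1.8 × 11, A = 19.8 cm², y = 5.5 cm, Ī = 199.65 cm⁴.
Horizontal leg (remainder): 7.7 × 1.8, A = 13.86 cm², y = 0.9 cm, Ī = 3.7422 cm⁴.
Centroid: ȳ = ΣA·y / ΣA = 3.60588 cm.
Transfer each piece to the centroidal x-axis using Ī + A·d² with d = y − 3.60588:
  vertical leg: d = 1.89412 cm → contributes +270.686 cm⁴
  horizontal leg (remainder): d = -2.70588 cm → contributes +105.222 cm⁴
Total I = 375.908 cm⁴.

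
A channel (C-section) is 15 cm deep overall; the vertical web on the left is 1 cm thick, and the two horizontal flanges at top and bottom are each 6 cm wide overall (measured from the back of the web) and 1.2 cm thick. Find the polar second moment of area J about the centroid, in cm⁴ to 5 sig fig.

Treat the section as a set of non-overlapping primitives; coordinates are from the bounding-box lower-left.
Web: 1 × 15, A = 15 cm², y = 7.5 cm, Ī = 281.25 cm⁴.
Top flange (beyond web): 5 × 1.2, A = 6 cm², y = 14.4 cm, Ī = 0.72 cm⁴.
Bottom flange (beyond web): 5 × 1.2, A = 6 cm², y = 0.6 cm, Ī = 0.72 cm⁴.
By symmetry the centroid is at mid-height, ȳ = 7.5 cm.
Transfer each piece to the centroidal x-axis using Ī + A·d² with d = y − 7.5:
  web: d = 0 cm → contributes +281.25 cm⁴
  top flange (beyond web): d = 6.9 cm → contributes +286.38 cm⁴
  bottom flange (beyond web): d = -6.9 cm → contributes +286.38 cm⁴
Total I = 854.01 cm⁴.
For the y-axis: x̄ = 1.833333 cm.
Repeating about the centroidal y-axis gives I_y = 86.25 cm⁴.
Polar second moment: J = I_x + I_y = 940.26 cm⁴.

J ≈ 940.26 cm⁴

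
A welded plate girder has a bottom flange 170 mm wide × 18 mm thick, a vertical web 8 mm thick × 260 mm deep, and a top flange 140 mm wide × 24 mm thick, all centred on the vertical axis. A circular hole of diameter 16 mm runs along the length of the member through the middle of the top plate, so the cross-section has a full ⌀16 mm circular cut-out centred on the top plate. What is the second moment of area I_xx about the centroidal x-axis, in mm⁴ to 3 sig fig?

I_xx ≈ 1.35 × 10⁸ mm⁴

Treat the section as a set of non-overlapping primitives; coordinates are from the bounding-box lower-left.
Bottom plate: 170 × 18, A = 3 060 mm², y = 9 mm, Ī = 82 620 mm⁴.
Web plate: 8 × 260, A = 2 080 mm², y = 148 mm, Ī = 11 717 333 mm⁴.
Top plate: 140 × 24, A = 3 360 mm², y = 290 mm, Ī = 161 280 mm⁴.
Hole (subtracted): ⌀16, A = 201.06 mm², y = 290 mm, Ī = 3 217 mm⁴.
Centroid: ȳ = ΣA·y / ΣA = 150.8 mm.
Transfer each piece to the centroidal x-axis using Ī + A·d² with d = y − 150.8:
  bottom plate: d = -141.8 mm → contributes +61 609 957 mm⁴
  web plate: d = -2.7991 mm → contributes +11 733 630 mm⁴
  top plate: d = 139.2 mm → contributes +65 267 672 mm⁴
  hole: d = 139.2 mm → contributes −3 899 174 mm⁴
Total I = 134 712 084 mm⁴.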